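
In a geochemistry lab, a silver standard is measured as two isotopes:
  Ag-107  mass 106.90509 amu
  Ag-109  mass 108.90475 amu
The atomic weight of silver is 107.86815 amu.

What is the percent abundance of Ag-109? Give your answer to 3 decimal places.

48.161%

Writing the weighted mean with unknown fraction x of Ag-107:
106.90509·x + 108.90475·(1 − x) = 107.86815
(106.90509 − 108.90475)·x = 107.86815 − 108.90475
x = -1.03660 / -1.99966 = 0.51839 → 51.839% Ag-107, 48.161% Ag-109.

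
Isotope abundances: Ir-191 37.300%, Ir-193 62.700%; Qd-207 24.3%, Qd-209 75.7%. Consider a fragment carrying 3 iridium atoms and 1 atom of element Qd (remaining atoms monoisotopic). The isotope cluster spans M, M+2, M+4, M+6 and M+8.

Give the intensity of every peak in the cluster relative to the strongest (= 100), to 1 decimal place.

Iridium pattern (n=3): 0.05189512 : 0.26170165 : 0.43991135 : 0.24649188
Element Qd pattern (n=1): 0.2430 : 0.7570
Convolve the two distributions (both contribute in 2-u steps):
  M: 0.05189512×0.2430 = 0.012611
  M+2: 0.05189512×0.7570 + 0.26170165×0.2430 = 0.102878
  M+4: 0.26170165×0.7570 + 0.43991135×0.2430 = 0.305007
  M+6: 0.43991135×0.7570 + 0.24649188×0.2430 = 0.392910
  M+8: 0.24649188×0.7570 = 0.186594
Scale to base peak (0.392910) = 100: 3.2 : 26.2 : 77.6 : 100.0 : 47.5

3.2 : 26.2 : 77.6 : 100.0 : 47.5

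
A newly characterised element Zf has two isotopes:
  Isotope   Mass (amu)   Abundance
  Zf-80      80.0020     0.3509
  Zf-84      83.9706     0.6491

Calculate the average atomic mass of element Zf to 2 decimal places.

82.58 amu

The abundance-weighted mean is 0.3509 × 80.0020 + 0.6491 × 83.9706
= 28.07270 + 54.50532 = 82.57802 amu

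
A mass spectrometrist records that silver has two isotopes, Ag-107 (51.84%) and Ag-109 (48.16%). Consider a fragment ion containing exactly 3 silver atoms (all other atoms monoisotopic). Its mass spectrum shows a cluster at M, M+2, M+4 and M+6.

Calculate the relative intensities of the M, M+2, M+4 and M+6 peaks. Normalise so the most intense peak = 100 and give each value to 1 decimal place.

35.9 : 100.0 : 92.9 : 28.8

The 3 Ag atoms are independent, so intensities follow the terms of (0.5184 + 0.4816)^3.
P(M) = 0.5184^3 = 0.139314
P(M+2) = 3 × 0.5184^2 × 0.4816^1 = 0.388273
P(M+4) = 3 × 0.5184^1 × 0.4816^2 = 0.360711
P(M+6) = 0.4816^3 = 0.111702
The M+2 peak is largest (0.388273); scaling to 100 gives 35.9 : 100.0 : 92.9 : 28.8.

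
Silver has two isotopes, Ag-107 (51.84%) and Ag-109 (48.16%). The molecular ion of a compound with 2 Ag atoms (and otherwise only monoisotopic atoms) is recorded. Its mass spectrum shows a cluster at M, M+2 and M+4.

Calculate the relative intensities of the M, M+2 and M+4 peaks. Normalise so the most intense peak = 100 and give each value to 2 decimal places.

53.82 : 100.00 : 46.45

The 2 Ag atoms are independent, so intensities follow the terms of (0.5184 + 0.4816)^2.
P(M) = 0.5184^2 = 0.268739
P(M+2) = 2 × 0.5184^1 × 0.4816^1 = 0.499323
P(M+4) = 0.4816^2 = 0.231939
The M+2 peak is largest (0.499323); scaling to 100 gives 53.82 : 100.00 : 46.45.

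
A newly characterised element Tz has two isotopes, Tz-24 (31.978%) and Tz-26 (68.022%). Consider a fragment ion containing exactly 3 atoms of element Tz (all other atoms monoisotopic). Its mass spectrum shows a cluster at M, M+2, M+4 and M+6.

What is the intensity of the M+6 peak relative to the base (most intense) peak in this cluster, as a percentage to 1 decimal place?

Binomial terms of (0.31978 + 0.68022)^3: M 0.0327, M+2 0.2087, M+4 0.4439, M+6 0.3147 → M+4 is the base peak.
P(M+4) = C(3,2) × 0.31978^1 × 0.68022^2 = 3 × 0.31978 × 0.46269925 = 0.443886 (base)
P(M+6) = C(3,3) × 0.31978^0 × 0.68022^3 = 1 × 1.0000 × 0.31473728 = 0.314737
Relative intensity = 0.314737 / 0.443886 × 100 = 70.9

70.9%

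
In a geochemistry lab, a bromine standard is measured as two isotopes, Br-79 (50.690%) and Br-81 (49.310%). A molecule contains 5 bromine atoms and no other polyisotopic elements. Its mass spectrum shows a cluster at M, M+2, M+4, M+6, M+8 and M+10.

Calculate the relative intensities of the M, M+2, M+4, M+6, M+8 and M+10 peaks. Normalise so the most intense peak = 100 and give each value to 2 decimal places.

10.57 : 51.40 : 100.00 : 97.28 : 47.31 : 9.21

The 5 Br atoms are independent, so intensities follow the terms of (0.50690 + 0.49310)^5.
P(M) = 0.50690^5 = 0.033467
P(M+2) = 5 × 0.50690^4 × 0.49310^1 = 0.162777
P(M+4) = 10 × 0.50690^3 × 0.49310^2 = 0.316692
P(M+6) = 10 × 0.50690^2 × 0.49310^3 = 0.308070
P(M+8) = 5 × 0.50690^1 × 0.49310^4 = 0.149842
P(M+10) = 0.49310^5 = 0.029152
The M+4 peak is largest (0.316692); scaling to 100 gives 10.57 : 51.40 : 100.00 : 97.28 : 47.31 : 9.21.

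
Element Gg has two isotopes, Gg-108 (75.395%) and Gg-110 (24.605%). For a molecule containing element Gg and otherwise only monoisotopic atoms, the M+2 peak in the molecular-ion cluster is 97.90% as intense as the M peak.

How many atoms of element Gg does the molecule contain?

3

With n Gg atoms, P(M+2)/P(M) = C(n,1)·p^(n−1)q / p^n = n·q/p = n · 0.24605/0.75395.
n = 0.9790 × 0.75395/0.24605 = 3.00 ≈ 3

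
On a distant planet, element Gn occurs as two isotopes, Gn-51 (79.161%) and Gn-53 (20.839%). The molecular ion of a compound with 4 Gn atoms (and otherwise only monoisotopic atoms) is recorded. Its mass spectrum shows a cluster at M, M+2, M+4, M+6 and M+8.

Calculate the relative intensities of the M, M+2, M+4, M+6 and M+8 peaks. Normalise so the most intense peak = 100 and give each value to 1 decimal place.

95.0 : 100.0 : 39.5 : 6.9 : 0.5

Each Gn atom is independently Gn-51 (p = 0.79161) or Gn-53 (q = 0.20839); the cluster is the binomial expansion (p + q)^4.
P(M) = 0.79161^4 = 0.392686
P(M+2) = 4 × 0.79161^3 × 0.20839^1 = 0.413495
P(M+4) = 6 × 0.79161^2 × 0.20839^2 = 0.163278
P(M+6) = 4 × 0.79161^1 × 0.20839^3 = 0.028655
P(M+8) = 0.20839^4 = 0.001886
The M+2 peak is largest (0.413495); scaling to 100 gives 95.0 : 100.0 : 39.5 : 6.9 : 0.5.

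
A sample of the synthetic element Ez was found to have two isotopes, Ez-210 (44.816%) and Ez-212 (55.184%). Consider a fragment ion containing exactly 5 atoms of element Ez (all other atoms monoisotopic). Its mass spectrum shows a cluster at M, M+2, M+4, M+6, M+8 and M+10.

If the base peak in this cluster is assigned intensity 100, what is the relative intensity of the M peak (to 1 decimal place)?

5.4

Binomial terms of (0.44816 + 0.55184)^5: M 0.0181, M+2 0.1113, M+4 0.2741, M+6 0.3375, M+8 0.2078, M+10 0.0512 → M+6 is the base peak.
P(M+6) = C(5,3) × 0.44816^2 × 0.55184^3 = 10 × 0.20084739 × 0.16805039 = 0.337525 (base)
P(M) = C(5,0) × 0.44816^5 × 0.55184^0 = 1 × 0.01807863 × 1.0000 = 0.018079
Relative intensity = 0.018079 / 0.337525 × 100 = 5.4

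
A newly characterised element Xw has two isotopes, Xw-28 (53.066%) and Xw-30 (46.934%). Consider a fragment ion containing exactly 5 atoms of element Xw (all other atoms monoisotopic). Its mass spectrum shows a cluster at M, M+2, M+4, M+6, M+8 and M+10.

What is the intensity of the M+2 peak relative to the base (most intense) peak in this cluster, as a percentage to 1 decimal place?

56.5%

(0.53066 + 0.46934)^5 gives M 0.0421, M+2 0.1861, M+4 0.3292, M+6 0.2911, M+8 0.1287, M+10 0.0228; the largest is M+4.
P(M+4) = C(5,2) × 0.53066^3 × 0.46934^2 = 10 × 0.14943387 × 0.22028004 = 0.329173 (base)
P(M+2) = C(5,1) × 0.53066^4 × 0.46934^1 = 5 × 0.07929858 × 0.46934 = 0.186090
Relative intensity = 0.186090 / 0.329173 × 100 = 56.5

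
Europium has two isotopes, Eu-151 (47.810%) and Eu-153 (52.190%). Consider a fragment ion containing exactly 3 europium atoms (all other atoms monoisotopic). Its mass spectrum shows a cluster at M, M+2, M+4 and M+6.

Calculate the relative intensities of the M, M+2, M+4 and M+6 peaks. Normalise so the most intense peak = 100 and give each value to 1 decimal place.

The 3 Eu atoms are independent, so intensities follow the terms of (0.47810 + 0.52190)^3.
P(M) = 0.47810^3 = 0.109284
P(M+2) = 3 × 0.47810^2 × 0.52190^1 = 0.357887
P(M+4) = 3 × 0.47810^1 × 0.52190^2 = 0.390674
P(M+6) = 0.52190^3 = 0.142155
The M+4 peak is largest (0.390674); scaling to 100 gives 28.0 : 91.6 : 100.0 : 36.4.

28.0 : 91.6 : 100.0 : 36.4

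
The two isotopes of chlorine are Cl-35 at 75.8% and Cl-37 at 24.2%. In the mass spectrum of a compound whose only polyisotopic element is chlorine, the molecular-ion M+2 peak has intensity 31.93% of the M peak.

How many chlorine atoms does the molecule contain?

1

With n Cl atoms, P(M+2)/P(M) = C(n,1)·p^(n−1)q / p^n = n·q/p = n · 0.242/0.758.
n = 0.3193 × 0.758/0.242 = 1.00 ≈ 1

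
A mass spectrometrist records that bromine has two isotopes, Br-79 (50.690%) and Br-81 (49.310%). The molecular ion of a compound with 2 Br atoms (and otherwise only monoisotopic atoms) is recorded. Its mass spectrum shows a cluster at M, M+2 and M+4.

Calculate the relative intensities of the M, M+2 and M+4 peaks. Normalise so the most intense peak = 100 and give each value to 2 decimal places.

51.40 : 100.00 : 48.64

Each Br atom is independently Br-79 (p = 0.50690) or Br-81 (q = 0.49310); the cluster is the binomial expansion (p + q)^2.
P(M) = 0.50690^2 = 0.256948
P(M+2) = 2 × 0.50690^1 × 0.49310^1 = 0.499905
P(M+4) = 0.49310^2 = 0.243148
The M+2 peak is largest (0.499905); scaling to 100 gives 51.40 : 100.00 : 48.64.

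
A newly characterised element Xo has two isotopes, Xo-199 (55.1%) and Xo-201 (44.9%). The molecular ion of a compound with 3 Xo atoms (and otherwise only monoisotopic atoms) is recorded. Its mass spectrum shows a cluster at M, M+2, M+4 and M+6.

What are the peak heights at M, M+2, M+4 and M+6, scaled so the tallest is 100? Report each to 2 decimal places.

The 3 Xo atoms are independent, so intensities follow the terms of (0.551 + 0.449)^3.
P(M) = 0.551^3 = 0.167284
P(M+2) = 3 × 0.551^2 × 0.449^1 = 0.408951
P(M+4) = 3 × 0.551^1 × 0.449^2 = 0.333246
P(M+6) = 0.449^3 = 0.090519
The M+2 peak is largest (0.408951); scaling to 100 gives 40.91 : 100.00 : 81.49 : 22.13.

40.91 : 100.00 : 81.49 : 22.13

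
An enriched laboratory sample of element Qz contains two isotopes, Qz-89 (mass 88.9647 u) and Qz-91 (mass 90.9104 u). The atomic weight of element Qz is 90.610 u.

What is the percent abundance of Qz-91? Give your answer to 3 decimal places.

84.561%

With x = fraction of Qz-89 (so Qz-91 is 1 − x):
88.9647·x + 90.9104·(1 − x) = 90.610
(88.9647 − 90.9104)·x = 90.610 − 90.9104
x = -0.3004 / -1.9457 = 0.15439 → 15.439% Qz-89, 84.561% Qz-91.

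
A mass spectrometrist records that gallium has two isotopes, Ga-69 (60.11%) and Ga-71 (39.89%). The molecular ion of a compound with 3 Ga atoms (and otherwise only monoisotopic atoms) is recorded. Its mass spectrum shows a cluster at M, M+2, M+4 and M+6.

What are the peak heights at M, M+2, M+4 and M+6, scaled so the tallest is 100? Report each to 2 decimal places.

50.23 : 100.00 : 66.36 : 14.68

The 3 Ga atoms are independent, so intensities follow the terms of (0.6011 + 0.3989)^3.
P(M) = 0.6011^3 = 0.217190
P(M+2) = 3 × 0.6011^2 × 0.3989^1 = 0.432393
P(M+4) = 3 × 0.6011^1 × 0.3989^2 = 0.286943
P(M+6) = 0.3989^3 = 0.063473
The M+2 peak is largest (0.432393); scaling to 100 gives 50.23 : 100.00 : 66.36 : 14.68.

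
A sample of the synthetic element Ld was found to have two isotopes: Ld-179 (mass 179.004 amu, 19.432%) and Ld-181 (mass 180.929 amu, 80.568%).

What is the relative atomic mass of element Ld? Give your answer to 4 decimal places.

The abundance-weighted mean is 0.19432 × 179.004 + 0.80568 × 180.929
= 34.78406 + 145.77088 = 180.55494 amu

180.5549 amu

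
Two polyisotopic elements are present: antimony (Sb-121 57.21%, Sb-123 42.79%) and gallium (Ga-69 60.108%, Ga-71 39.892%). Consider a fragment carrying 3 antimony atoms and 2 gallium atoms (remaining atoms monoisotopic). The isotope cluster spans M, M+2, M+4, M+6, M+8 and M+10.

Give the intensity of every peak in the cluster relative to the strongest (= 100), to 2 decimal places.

Antimony pattern (n=3): 0.18724742 : 0.42015297 : 0.3142518 : 0.07834781
Gallium pattern (n=2): 0.36129717 : 0.47956567 : 0.15913717
Convolve the two distributions (both contribute in 2-u steps):
  M: 0.18724742×0.36129717 = 0.067652
  M+2: 0.18724742×0.47956567 + 0.42015297×0.36129717 = 0.241598
  M+4: 0.18724742×0.15913717 + 0.42015297×0.47956567 + 0.3142518×0.36129717 = 0.344827
  M+6: 0.42015297×0.15913717 + 0.3142518×0.47956567 + 0.07834781×0.36129717 = 0.245873
  M+8: 0.3142518×0.15913717 + 0.07834781×0.47956567 = 0.087582
  M+10: 0.07834781×0.15913717 = 0.012468
Scale to base peak (0.344827) = 100: 19.62 : 70.06 : 100.00 : 71.30 : 25.40 : 3.62

19.62 : 70.06 : 100.00 : 71.30 : 25.40 : 3.62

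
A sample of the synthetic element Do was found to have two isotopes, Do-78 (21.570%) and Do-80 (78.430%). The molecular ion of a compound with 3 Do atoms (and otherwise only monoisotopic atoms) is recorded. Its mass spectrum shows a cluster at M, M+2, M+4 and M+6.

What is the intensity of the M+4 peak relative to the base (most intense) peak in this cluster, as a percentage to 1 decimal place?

Term probabilities: M 0.0100, M+2 0.1095, M+4 0.3980, M+6 0.4824. Base peak = M+6.
P(M+6) = C(3,3) × 0.21570^0 × 0.78430^3 = 1 × 1.0000 × 0.48244371 = 0.482444 (base)
P(M+4) = C(3,2) × 0.21570^1 × 0.78430^2 = 3 × 0.2157 × 0.61512649 = 0.398048
Relative intensity = 0.398048 / 0.482444 × 100 = 82.5

82.5%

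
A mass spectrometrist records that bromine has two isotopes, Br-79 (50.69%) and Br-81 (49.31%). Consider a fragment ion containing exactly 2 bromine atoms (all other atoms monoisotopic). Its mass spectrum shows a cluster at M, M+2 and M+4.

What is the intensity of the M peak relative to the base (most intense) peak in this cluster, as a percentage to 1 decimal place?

51.4%

Term probabilities: M 0.2569, M+2 0.4999, M+4 0.2431. Base peak = M+2.
P(M+2) = C(2,1) × 0.5069^1 × 0.4931^1 = 2 × 0.5069 × 0.4931 = 0.499905 (base)
P(M) = C(2,0) × 0.5069^2 × 0.4931^0 = 1 × 0.25694761 × 1.0000 = 0.256948
Relative intensity = 0.256948 / 0.499905 × 100 = 51.4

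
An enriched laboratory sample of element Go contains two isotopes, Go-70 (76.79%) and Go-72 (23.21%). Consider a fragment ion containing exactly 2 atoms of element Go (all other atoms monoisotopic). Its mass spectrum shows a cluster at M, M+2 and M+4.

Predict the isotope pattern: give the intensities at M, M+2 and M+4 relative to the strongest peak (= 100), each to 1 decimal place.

The 2 Go atoms are independent, so intensities follow the terms of (0.7679 + 0.2321)^2.
P(M) = 0.7679^2 = 0.589670
P(M+2) = 2 × 0.7679^1 × 0.2321^1 = 0.356459
P(M+4) = 0.2321^2 = 0.053870
The M peak is largest (0.589670); scaling to 100 gives 100.0 : 60.5 : 9.1.

100.0 : 60.5 : 9.1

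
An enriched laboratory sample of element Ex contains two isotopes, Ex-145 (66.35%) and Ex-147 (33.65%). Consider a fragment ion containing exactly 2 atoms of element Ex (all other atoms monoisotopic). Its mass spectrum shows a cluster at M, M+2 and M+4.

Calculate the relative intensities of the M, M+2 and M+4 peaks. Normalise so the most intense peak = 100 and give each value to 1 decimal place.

98.6 : 100.0 : 25.4

The 2 Ex atoms are independent, so intensities follow the terms of (0.6635 + 0.3365)^2.
P(M) = 0.6635^2 = 0.440232
P(M+2) = 2 × 0.6635^1 × 0.3365^1 = 0.446536
P(M+4) = 0.3365^2 = 0.113232
The M+2 peak is largest (0.446536); scaling to 100 gives 98.6 : 100.0 : 25.4.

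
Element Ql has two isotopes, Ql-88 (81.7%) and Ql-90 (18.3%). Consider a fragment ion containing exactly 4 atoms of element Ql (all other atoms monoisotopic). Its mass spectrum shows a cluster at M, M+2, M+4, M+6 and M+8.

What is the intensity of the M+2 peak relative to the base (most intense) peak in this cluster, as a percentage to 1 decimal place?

Binomial terms of (0.817 + 0.183)^4: M 0.4455, M+2 0.3992, M+4 0.1341, M+6 0.0200, M+8 0.0011 → M is the base peak.
P(M) = C(4,0) × 0.817^4 × 0.183^0 = 1 × 0.44554157 × 1.0000 = 0.445542 (base)
P(M+2) = C(4,1) × 0.817^3 × 0.183^1 = 4 × 0.54533851 × 0.1830 = 0.399188
Relative intensity = 0.399188 / 0.445542 × 100 = 89.6

89.6%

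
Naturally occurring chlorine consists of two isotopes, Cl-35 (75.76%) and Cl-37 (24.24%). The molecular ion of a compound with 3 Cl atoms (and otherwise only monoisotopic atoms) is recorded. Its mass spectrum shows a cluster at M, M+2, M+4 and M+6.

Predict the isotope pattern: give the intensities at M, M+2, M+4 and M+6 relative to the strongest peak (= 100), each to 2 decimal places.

Each Cl atom is independently Cl-35 (p = 0.7576) or Cl-37 (q = 0.2424); the cluster is the binomial expansion (p + q)^3.
P(M) = 0.7576^3 = 0.434830
P(M+2) = 3 × 0.7576^2 × 0.2424^1 = 0.417382
P(M+4) = 3 × 0.7576^1 × 0.2424^2 = 0.133545
P(M+6) = 0.2424^3 = 0.014243
The M peak is largest (0.434830); scaling to 100 gives 100.00 : 95.99 : 30.71 : 3.28.

100.00 : 95.99 : 30.71 : 3.28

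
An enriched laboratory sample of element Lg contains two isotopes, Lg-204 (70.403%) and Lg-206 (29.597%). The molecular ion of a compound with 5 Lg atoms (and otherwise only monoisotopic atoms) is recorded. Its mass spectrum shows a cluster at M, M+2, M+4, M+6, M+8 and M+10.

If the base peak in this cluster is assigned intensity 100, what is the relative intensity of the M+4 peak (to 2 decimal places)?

84.08

Binomial terms of (0.70403 + 0.29597)^5: M 0.1730, M+2 0.3636, M+4 0.3057, M+6 0.1285, M+8 0.0270, M+10 0.0023 → M+2 is the base peak.
P(M+2) = C(5,1) × 0.70403^4 × 0.29597^1 = 5 × 0.24567709 × 0.29597 = 0.363565 (base)
P(M+4) = C(5,2) × 0.70403^3 × 0.29597^2 = 10 × 0.34895827 × 0.08759824 = 0.305681
Relative intensity = 0.305681 / 0.363565 × 100 = 84.08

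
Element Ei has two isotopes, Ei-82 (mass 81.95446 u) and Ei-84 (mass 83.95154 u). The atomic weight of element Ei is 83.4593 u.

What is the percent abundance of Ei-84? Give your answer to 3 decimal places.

Writing the weighted mean with unknown fraction x of Ei-82:
81.95446·x + 83.95154·(1 − x) = 83.4593
(81.95446 − 83.95154)·x = 83.4593 − 83.95154
x = -0.49224 / -1.99708 = 0.24648 → 24.648% Ei-82, 75.352% Ei-84.

75.352%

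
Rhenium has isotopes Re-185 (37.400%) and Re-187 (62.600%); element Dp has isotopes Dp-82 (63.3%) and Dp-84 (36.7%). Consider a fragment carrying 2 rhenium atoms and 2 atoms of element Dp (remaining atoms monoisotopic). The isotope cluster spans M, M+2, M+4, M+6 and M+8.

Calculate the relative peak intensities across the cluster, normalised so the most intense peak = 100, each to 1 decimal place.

Rhenium pattern (n=2): 0.139876 : 0.468248 : 0.391876
Element Dp pattern (n=2): 0.400689 : 0.464622 : 0.134689
Convolve the two distributions (both contribute in 2-u steps):
  M: 0.139876×0.400689 = 0.056047
  M+2: 0.139876×0.464622 + 0.468248×0.400689 = 0.252611
  M+4: 0.139876×0.134689 + 0.468248×0.464622 + 0.391876×0.400689 = 0.393418
  M+6: 0.468248×0.134689 + 0.391876×0.464622 = 0.245142
  M+8: 0.391876×0.134689 = 0.052781
Scale to base peak (0.393418) = 100: 14.2 : 64.2 : 100.0 : 62.3 : 13.4

14.2 : 64.2 : 100.0 : 62.3 : 13.4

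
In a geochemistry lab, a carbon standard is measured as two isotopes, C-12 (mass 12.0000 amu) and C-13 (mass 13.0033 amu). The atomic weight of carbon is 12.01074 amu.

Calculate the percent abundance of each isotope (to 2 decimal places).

C-12: 98.93%, C-13: 1.07%

Writing the weighted mean with unknown fraction x of C-12:
12.0000·x + 13.0033·(1 − x) = 12.01074
(12.0000 − 13.0033)·x = 12.01074 − 13.0033
x = -0.99256 / -1.0033 = 0.98930 → 98.93% C-12, 1.07% C-13.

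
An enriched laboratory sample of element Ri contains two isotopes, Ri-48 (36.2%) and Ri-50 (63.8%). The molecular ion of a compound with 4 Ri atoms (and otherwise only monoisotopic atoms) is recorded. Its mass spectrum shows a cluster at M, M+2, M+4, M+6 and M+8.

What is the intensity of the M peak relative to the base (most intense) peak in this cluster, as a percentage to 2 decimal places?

4.57%

Term probabilities: M 0.0172, M+2 0.1211, M+4 0.3200, M+6 0.3760, M+8 0.1657. Base peak = M+6.
P(M+6) = C(4,3) × 0.362^1 × 0.638^3 = 4 × 0.3620 × 0.25969407 = 0.376037 (base)
P(M) = C(4,0) × 0.362^4 × 0.638^0 = 1 × 0.01717253 × 1.0000 = 0.017173
Relative intensity = 0.017173 / 0.376037 × 100 = 4.57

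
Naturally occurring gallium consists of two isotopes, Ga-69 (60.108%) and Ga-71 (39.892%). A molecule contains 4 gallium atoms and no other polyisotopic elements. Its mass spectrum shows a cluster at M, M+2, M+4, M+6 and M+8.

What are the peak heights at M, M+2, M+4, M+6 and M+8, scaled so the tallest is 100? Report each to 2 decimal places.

The 4 Ga atoms are independent, so intensities follow the terms of (0.60108 + 0.39892)^4.
P(M) = 0.60108^4 = 0.130536
P(M+2) = 4 × 0.60108^3 × 0.39892^1 = 0.346531
P(M+4) = 6 × 0.60108^2 × 0.39892^2 = 0.344975
P(M+6) = 4 × 0.60108^1 × 0.39892^3 = 0.152633
P(M+8) = 0.39892^4 = 0.025325
The M+2 peak is largest (0.346531); scaling to 100 gives 37.67 : 100.00 : 99.55 : 44.05 : 7.31.

37.67 : 100.00 : 99.55 : 44.05 : 7.31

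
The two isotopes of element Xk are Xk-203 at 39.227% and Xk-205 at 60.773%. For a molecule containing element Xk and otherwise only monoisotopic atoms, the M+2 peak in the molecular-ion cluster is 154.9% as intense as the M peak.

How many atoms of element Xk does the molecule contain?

With n Xk atoms, P(M+2)/P(M) = C(n,1)·p^(n−1)q / p^n = n·q/p = n · 0.60773/0.39227.
n = 1.549 × 0.39227/0.60773 = 1.00 ≈ 1

1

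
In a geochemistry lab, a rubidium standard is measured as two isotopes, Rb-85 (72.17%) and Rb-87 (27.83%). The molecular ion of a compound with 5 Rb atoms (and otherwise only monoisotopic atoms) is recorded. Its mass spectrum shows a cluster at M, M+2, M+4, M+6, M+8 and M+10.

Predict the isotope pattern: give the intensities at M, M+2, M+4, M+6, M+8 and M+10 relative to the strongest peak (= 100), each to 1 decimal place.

51.9 : 100.0 : 77.1 : 29.7 : 5.7 : 0.4

The 5 Rb atoms are independent, so intensities follow the terms of (0.7217 + 0.2783)^5.
P(M) = 0.7217^5 = 0.195787
P(M+2) = 5 × 0.7217^4 × 0.2783^1 = 0.377494
P(M+4) = 10 × 0.7217^3 × 0.2783^2 = 0.291136
P(M+6) = 10 × 0.7217^2 × 0.2783^3 = 0.112267
P(M+8) = 5 × 0.7217^1 × 0.2783^4 = 0.021646
P(M+10) = 0.2783^5 = 0.001669
The M+2 peak is largest (0.377494); scaling to 100 gives 51.9 : 100.0 : 77.1 : 29.7 : 5.7 : 0.4.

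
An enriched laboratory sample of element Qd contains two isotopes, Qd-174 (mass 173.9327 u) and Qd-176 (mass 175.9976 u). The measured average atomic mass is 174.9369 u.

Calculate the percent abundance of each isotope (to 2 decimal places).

Let x be the fractional abundance of Qd-174; then Qd-176 has abundance 1 − x.
173.9327·x + 175.9976·(1 − x) = 174.9369
(173.9327 − 175.9976)·x = 174.9369 − 175.9976
x = -1.0607 / -2.0649 = 0.51368 → 51.37% Qd-174, 48.63% Qd-176.

Qd-174: 51.37%, Qd-176: 48.63%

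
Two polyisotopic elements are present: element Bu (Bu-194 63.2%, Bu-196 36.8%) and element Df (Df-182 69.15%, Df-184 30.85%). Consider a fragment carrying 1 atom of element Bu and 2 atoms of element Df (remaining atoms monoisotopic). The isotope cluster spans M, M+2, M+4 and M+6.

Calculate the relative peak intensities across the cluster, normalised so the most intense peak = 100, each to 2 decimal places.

67.82 : 100.00 : 48.73 : 7.86

Element Bu pattern (n=1): 0.6320 : 0.3680
Element Df pattern (n=2): 0.47817225 : 0.4266555 : 0.09517225
Convolve the two distributions (both contribute in 2-u steps):
  M: 0.6320×0.47817225 = 0.302205
  M+2: 0.6320×0.4266555 + 0.3680×0.47817225 = 0.445614
  M+4: 0.6320×0.09517225 + 0.3680×0.4266555 = 0.217158
  M+6: 0.3680×0.09517225 = 0.035023
Scale to base peak (0.445614) = 100: 67.82 : 100.00 : 48.73 : 7.86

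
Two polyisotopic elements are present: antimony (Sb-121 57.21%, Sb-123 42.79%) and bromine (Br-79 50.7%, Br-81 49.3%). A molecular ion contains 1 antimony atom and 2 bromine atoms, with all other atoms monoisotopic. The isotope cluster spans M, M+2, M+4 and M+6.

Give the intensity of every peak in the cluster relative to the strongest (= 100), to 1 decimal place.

Antimony pattern (n=1): 0.5721 : 0.4279
Bromine pattern (n=2): 0.257049 : 0.499902 : 0.243049
Convolve the two distributions (both contribute in 2-u steps):
  M: 0.5721×0.257049 = 0.147058
  M+2: 0.5721×0.499902 + 0.4279×0.257049 = 0.395985
  M+4: 0.5721×0.243049 + 0.4279×0.499902 = 0.352956
  M+6: 0.4279×0.243049 = 0.104001
Scale to base peak (0.395985) = 100: 37.1 : 100.0 : 89.1 : 26.3

37.1 : 100.0 : 89.1 : 26.3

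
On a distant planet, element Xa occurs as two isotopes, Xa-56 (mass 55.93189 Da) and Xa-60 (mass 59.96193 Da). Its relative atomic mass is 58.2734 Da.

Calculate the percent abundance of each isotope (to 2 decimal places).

Writing the weighted mean with unknown fraction x of Xa-56:
55.93189·x + 59.96193·(1 − x) = 58.2734
(55.93189 − 59.96193)·x = 58.2734 − 59.96193
x = -1.68853 / -4.03004 = 0.41899 → 41.90% Xa-56, 58.10% Xa-60.

Xa-56: 41.90%, Xa-60: 58.10%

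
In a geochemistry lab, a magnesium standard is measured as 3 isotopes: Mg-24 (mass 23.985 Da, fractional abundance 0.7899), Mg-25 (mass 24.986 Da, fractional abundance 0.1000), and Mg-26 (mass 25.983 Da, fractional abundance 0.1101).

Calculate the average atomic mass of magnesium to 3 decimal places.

The abundance-weighted mean is 0.7899 × 23.985 + 0.1000 × 24.986 + 0.1101 × 25.983
= 18.9458 + 2.4986 + 2.8607 = 24.3051 Da

24.305 Da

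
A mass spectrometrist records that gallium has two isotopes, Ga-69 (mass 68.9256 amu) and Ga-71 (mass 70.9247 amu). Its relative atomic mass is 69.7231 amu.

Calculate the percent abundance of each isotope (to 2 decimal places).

With x = fraction of Ga-69 (so Ga-71 is 1 − x):
68.9256·x + 70.9247·(1 − x) = 69.7231
(68.9256 − 70.9247)·x = 69.7231 − 70.9247
x = -1.2016 / -1.9991 = 0.60107 → 60.11% Ga-69, 39.89% Ga-71.

Ga-69: 60.11%, Ga-71: 39.89%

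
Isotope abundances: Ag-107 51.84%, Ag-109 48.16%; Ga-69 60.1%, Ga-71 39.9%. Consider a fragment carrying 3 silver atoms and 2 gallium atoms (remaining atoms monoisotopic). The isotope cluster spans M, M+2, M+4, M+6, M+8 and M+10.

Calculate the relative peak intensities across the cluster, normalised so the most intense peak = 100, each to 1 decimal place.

Silver pattern (n=3): 0.13931407 : 0.38827347 : 0.36071085 : 0.11170161
Gallium pattern (n=2): 0.361201 : 0.479598 : 0.159201
Convolve the two distributions (both contribute in 2-u steps):
  M: 0.13931407×0.361201 = 0.050320
  M+2: 0.13931407×0.479598 + 0.38827347×0.361201 = 0.207060
  M+4: 0.13931407×0.159201 + 0.38827347×0.479598 + 0.36071085×0.361201 = 0.338683
  M+6: 0.38827347×0.159201 + 0.36071085×0.479598 + 0.11170161×0.361201 = 0.275156
  M+8: 0.36071085×0.159201 + 0.11170161×0.479598 = 0.110997
  M+10: 0.11170161×0.159201 = 0.017783
Scale to base peak (0.338683) = 100: 14.9 : 61.1 : 100.0 : 81.2 : 32.8 : 5.3

14.9 : 61.1 : 100.0 : 81.2 : 32.8 : 5.3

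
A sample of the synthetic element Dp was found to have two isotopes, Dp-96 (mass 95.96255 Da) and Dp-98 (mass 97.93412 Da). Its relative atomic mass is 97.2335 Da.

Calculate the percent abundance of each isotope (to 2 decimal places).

Writing the weighted mean with unknown fraction x of Dp-96:
95.96255·x + 97.93412·(1 − x) = 97.2335
(95.96255 − 97.93412)·x = 97.2335 − 97.93412
x = -0.70062 / -1.97157 = 0.35536 → 35.54% Dp-96, 64.46% Dp-98.

Dp-96: 35.54%, Dp-98: 64.46%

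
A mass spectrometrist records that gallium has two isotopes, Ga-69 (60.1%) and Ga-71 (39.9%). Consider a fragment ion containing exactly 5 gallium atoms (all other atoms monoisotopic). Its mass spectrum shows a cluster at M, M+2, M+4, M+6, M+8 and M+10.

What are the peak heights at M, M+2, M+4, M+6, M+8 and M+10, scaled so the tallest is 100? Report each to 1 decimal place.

22.7 : 75.3 : 100.0 : 66.4 : 22.0 : 2.9

Each Ga atom is independently Ga-69 (p = 0.601) or Ga-71 (q = 0.399); the cluster is the binomial expansion (p + q)^5.
P(M) = 0.601^5 = 0.078410
P(M+2) = 5 × 0.601^4 × 0.399^1 = 0.260280
P(M+4) = 10 × 0.601^3 × 0.399^2 = 0.345596
P(M+6) = 10 × 0.601^2 × 0.399^3 = 0.229439
P(M+8) = 5 × 0.601^1 × 0.399^4 = 0.076162
P(M+10) = 0.399^5 = 0.010113
The M+4 peak is largest (0.345596); scaling to 100 gives 22.7 : 75.3 : 100.0 : 66.4 : 22.0 : 2.9.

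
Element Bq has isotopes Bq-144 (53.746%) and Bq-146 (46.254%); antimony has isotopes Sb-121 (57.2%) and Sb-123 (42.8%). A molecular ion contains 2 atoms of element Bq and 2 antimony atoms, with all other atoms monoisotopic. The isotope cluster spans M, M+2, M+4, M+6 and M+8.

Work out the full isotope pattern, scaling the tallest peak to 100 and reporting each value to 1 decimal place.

Element Bq pattern (n=2): 0.28886325 : 0.4971935 : 0.21394325
Antimony pattern (n=2): 0.327184 : 0.489632 : 0.183184
Convolve the two distributions (both contribute in 2-u steps):
  M: 0.28886325×0.327184 = 0.094511
  M+2: 0.28886325×0.489632 + 0.4971935×0.327184 = 0.304110
  M+4: 0.28886325×0.183184 + 0.4971935×0.489632 + 0.21394325×0.327184 = 0.366356
  M+6: 0.4971935×0.183184 + 0.21394325×0.489632 = 0.195831
  M+8: 0.21394325×0.183184 = 0.039191
Scale to base peak (0.366356) = 100: 25.8 : 83.0 : 100.0 : 53.5 : 10.7

25.8 : 83.0 : 100.0 : 53.5 : 10.7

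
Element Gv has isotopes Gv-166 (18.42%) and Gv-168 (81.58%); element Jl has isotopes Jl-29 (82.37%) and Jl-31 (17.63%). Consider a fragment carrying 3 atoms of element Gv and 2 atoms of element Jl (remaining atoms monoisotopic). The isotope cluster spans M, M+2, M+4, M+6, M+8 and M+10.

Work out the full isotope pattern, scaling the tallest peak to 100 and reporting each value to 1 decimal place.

Element Gv pattern (n=3): 0.00624984 : 0.0830394 : 0.36777168 : 0.54293908
Element Jl pattern (n=2): 0.67848169 : 0.29043662 : 0.03108169
Convolve the two distributions (both contribute in 2-u steps):
  M: 0.00624984×0.67848169 = 0.004240
  M+2: 0.00624984×0.29043662 + 0.0830394×0.67848169 = 0.058156
  M+4: 0.00624984×0.03108169 + 0.0830394×0.29043662 + 0.36777168×0.67848169 = 0.273838
  M+6: 0.0830394×0.03108169 + 0.36777168×0.29043662 + 0.54293908×0.67848169 = 0.477770
  M+8: 0.36777168×0.03108169 + 0.54293908×0.29043662 = 0.169120
  M+10: 0.54293908×0.03108169 = 0.016875
Scale to base peak (0.477770) = 100: 0.9 : 12.2 : 57.3 : 100.0 : 35.4 : 3.5

0.9 : 12.2 : 57.3 : 100.0 : 35.4 : 3.5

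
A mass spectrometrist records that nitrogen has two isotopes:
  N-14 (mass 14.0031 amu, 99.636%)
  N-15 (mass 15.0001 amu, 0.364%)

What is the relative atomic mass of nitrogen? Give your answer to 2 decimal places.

Average mass = Σ (abundance × isotope mass) = 0.99636 × 14.0031 + 0.00364 × 15.0001
= 13.95213 + 0.05460 = 14.00673 amu

14.01 amu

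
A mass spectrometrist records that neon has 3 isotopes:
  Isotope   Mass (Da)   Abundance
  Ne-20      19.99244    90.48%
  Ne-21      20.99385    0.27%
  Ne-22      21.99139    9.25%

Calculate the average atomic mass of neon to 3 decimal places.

20.180 Da

The abundance-weighted mean is 0.9048 × 19.99244 + 0.0027 × 20.99385 + 0.0925 × 21.99139
= 18.089160 + 0.056683 + 2.034204 = 20.180047 Da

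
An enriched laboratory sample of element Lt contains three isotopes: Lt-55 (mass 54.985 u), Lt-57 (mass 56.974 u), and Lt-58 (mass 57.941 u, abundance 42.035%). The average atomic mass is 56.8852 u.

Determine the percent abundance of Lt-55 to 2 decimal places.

The remaining 57.965% is split between Lt-55 (fraction x) and Lt-57 (fraction 0.57965 − x).
Substituting: 54.985x + 56.974(0.57965 − x) = 32.52970065
(54.985 − 56.974)x = -0.49527845  ⇒  x = 0.24901, y = 0.33064
Lt-55: 24.90%, Lt-57: 33.06%.

24.90%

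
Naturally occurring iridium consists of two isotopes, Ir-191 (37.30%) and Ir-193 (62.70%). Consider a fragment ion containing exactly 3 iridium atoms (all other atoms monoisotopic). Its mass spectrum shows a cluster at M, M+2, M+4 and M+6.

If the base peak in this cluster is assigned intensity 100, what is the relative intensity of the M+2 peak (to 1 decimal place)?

(0.3730 + 0.6270)^3 gives M 0.0519, M+2 0.2617, M+4 0.4399, M+6 0.2465; the largest is M+4.
P(M+4) = C(3,2) × 0.3730^1 × 0.6270^2 = 3 × 0.3730 × 0.393129 = 0.439911 (base)
P(M+2) = C(3,1) × 0.3730^2 × 0.6270^1 = 3 × 0.139129 × 0.6270 = 0.261702
Relative intensity = 0.261702 / 0.439911 × 100 = 59.5

59.5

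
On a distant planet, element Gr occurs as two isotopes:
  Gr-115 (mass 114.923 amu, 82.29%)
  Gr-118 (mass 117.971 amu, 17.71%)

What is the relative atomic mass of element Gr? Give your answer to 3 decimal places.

115.463 amu

Average mass = Σ (abundance × isotope mass) = 0.8229 × 114.923 + 0.1771 × 117.971
= 94.5701 + 20.8927 = 115.4628 amu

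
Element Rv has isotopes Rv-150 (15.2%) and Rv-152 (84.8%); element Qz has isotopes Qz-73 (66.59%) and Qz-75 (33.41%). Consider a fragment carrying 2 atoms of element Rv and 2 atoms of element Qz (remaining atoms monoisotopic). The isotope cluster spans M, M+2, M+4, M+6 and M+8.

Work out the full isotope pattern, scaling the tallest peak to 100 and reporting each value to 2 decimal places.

Element Rv pattern (n=2): 0.023104 : 0.257792 : 0.719104
Element Qz pattern (n=2): 0.44342281 : 0.44495438 : 0.11162281
Convolve the two distributions (both contribute in 2-u steps):
  M: 0.023104×0.44342281 = 0.010245
  M+2: 0.023104×0.44495438 + 0.257792×0.44342281 = 0.124591
  M+4: 0.023104×0.11162281 + 0.257792×0.44495438 + 0.719104×0.44342281 = 0.436152
  M+6: 0.257792×0.11162281 + 0.719104×0.44495438 = 0.348744
  M+8: 0.719104×0.11162281 = 0.080268
Scale to base peak (0.436152) = 100: 2.35 : 28.57 : 100.00 : 79.96 : 18.40

2.35 : 28.57 : 100.00 : 79.96 : 18.40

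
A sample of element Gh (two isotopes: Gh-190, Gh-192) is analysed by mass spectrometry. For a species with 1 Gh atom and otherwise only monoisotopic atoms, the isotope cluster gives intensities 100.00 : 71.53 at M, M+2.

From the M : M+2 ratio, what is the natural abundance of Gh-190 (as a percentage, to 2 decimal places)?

58.30%

If p is the fraction of Gh that is Gh-190, then I(M+2)/I(M) = [C(1,1)·p^0·(1−p)] / p^1 = 1·(1−p)/p = 71.53/100.00 = 0.7153
(1−p)/p = 0.7153/1 = 0.7153  ⇒  p = 1/(1 + 0.7153) = 0.5830
Gh-190: 58.30%, Gh-192: 41.70%.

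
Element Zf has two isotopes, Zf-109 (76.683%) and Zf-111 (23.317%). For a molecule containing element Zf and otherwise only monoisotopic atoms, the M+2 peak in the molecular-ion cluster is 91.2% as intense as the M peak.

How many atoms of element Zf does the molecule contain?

3

The M+2/M ratio from n Zf atoms is n · q/p = n · 0.23317/0.76683.
n = 0.912 × 0.76683/0.23317 = 3.00 ≈ 3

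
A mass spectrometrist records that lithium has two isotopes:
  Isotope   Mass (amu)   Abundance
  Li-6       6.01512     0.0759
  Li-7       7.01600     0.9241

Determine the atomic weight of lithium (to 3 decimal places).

Weight each isotope mass by its fractional abundance: 0.0759 × 6.01512 + 0.9241 × 7.01600
= 0.456548 + 6.483486 = 6.940034 amu

6.940 amu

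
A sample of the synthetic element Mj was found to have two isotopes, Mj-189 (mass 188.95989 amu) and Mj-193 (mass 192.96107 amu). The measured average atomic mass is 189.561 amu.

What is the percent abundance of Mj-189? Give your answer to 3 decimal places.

Let x be the fractional abundance of Mj-189; then Mj-193 has abundance 1 − x.
188.95989·x + 192.96107·(1 − x) = 189.561
(188.95989 − 192.96107)·x = 189.561 − 192.96107
x = -3.40007 / -4.00118 = 0.84977 → 84.977% Mj-189, 15.023% Mj-193.

84.977%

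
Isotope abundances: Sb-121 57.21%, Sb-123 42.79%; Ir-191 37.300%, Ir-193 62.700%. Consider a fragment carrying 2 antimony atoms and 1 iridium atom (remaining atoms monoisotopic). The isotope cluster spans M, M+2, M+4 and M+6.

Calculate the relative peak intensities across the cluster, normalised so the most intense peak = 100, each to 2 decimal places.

Antimony pattern (n=2): 0.32729841 : 0.48960318 : 0.18309841
Iridium pattern (n=1): 0.3730 : 0.6270
Convolve the two distributions (both contribute in 2-u steps):
  M: 0.32729841×0.3730 = 0.122082
  M+2: 0.32729841×0.6270 + 0.48960318×0.3730 = 0.387838
  M+4: 0.48960318×0.6270 + 0.18309841×0.3730 = 0.375277
  M+6: 0.18309841×0.6270 = 0.114803
Scale to base peak (0.387838) = 100: 31.48 : 100.00 : 96.76 : 29.60

31.48 : 100.00 : 96.76 : 29.60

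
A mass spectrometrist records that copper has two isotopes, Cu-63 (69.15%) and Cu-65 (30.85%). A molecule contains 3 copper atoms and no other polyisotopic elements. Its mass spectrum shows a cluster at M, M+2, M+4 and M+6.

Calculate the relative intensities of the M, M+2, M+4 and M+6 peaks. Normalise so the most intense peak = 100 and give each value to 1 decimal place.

74.7 : 100.0 : 44.6 : 6.6

The 3 Cu atoms are independent, so intensities follow the terms of (0.6915 + 0.3085)^3.
P(M) = 0.6915^3 = 0.330656
P(M+2) = 3 × 0.6915^2 × 0.3085^1 = 0.442548
P(M+4) = 3 × 0.6915^1 × 0.3085^2 = 0.197435
P(M+6) = 0.3085^3 = 0.029361
The M+2 peak is largest (0.442548); scaling to 100 gives 74.7 : 100.0 : 44.6 : 6.6.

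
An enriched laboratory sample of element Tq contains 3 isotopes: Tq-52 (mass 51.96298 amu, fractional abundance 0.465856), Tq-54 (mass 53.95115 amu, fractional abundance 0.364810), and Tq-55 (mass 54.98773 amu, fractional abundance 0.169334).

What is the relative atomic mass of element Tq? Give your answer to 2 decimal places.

The abundance-weighted mean is 0.465856 × 51.96298 + 0.364810 × 53.95115 + 0.169334 × 54.98773
= 24.207266 + 19.681919 + 9.311292 = 53.200477 amu

53.20 amu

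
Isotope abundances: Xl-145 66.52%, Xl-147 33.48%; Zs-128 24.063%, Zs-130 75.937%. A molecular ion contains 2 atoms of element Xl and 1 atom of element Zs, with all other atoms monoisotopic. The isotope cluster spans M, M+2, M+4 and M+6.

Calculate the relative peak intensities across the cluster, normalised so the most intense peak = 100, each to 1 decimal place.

24.0 : 100.0 : 82.4 : 19.2

Element Xl pattern (n=2): 0.44249104 : 0.44541792 : 0.11209104
Element Zs pattern (n=1): 0.24063 : 0.75937
Convolve the two distributions (both contribute in 2-u steps):
  M: 0.44249104×0.24063 = 0.106477
  M+2: 0.44249104×0.75937 + 0.44541792×0.24063 = 0.443195
  M+4: 0.44541792×0.75937 + 0.11209104×0.24063 = 0.365209
  M+6: 0.11209104×0.75937 = 0.085119
Scale to base peak (0.443195) = 100: 24.0 : 100.0 : 82.4 : 19.2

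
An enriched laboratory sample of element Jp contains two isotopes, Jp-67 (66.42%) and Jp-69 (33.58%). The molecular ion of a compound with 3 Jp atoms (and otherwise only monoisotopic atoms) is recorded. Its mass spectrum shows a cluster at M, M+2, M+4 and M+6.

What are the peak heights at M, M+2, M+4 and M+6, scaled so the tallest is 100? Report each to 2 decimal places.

65.93 : 100.00 : 50.56 : 8.52

Each Jp atom is independently Jp-67 (p = 0.6642) or Jp-69 (q = 0.3358); the cluster is the binomial expansion (p + q)^3.
P(M) = 0.6642^3 = 0.293020
P(M+2) = 3 × 0.6642^2 × 0.3358^1 = 0.444426
P(M+4) = 3 × 0.6642^1 × 0.3358^2 = 0.224689
P(M+6) = 0.3358^3 = 0.037865
The M+2 peak is largest (0.444426); scaling to 100 gives 65.93 : 100.00 : 50.56 : 8.52.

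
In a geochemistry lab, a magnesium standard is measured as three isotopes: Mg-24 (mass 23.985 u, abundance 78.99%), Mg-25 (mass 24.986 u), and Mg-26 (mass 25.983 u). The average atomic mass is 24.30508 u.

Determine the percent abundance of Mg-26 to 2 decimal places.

Let x and y be the fractions of Mg-25 and Mg-26. Then x + y = 1 − 0.7899 = 0.2101 and 24.986x + 25.983y = 24.30508 − 0.7899×23.985 = 5.3593285.
Substituting: 24.986x + 25.983(0.2101 − x) = 5.3593285
(24.986 − 25.983)x = -0.0996998  ⇒  x = 0.10000, y = 0.11010
Mg-25: 10.00%, Mg-26: 11.01%.

11.01%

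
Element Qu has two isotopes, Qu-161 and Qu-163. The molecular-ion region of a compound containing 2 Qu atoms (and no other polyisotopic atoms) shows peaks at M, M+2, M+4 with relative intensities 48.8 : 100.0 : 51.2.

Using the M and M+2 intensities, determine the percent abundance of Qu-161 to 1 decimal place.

Write p for the Qu-161 fraction. I(M+2)/I(M) = [C(2,1)·p^1·(1−p)] / p^2 = 2·(1−p)/p = 100.0/48.8 = 2.0492
(1−p)/p = 2.0492/2 = 1.0246  ⇒  p = 1/(1 + 1.0246) = 0.4939
Qu-161: 49.4%, Qu-163: 50.6%.

49.4%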